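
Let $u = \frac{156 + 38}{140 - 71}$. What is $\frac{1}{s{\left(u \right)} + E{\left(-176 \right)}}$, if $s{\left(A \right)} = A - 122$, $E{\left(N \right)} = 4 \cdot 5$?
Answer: $- \frac{69}{6844} \approx -0.010082$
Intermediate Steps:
$E{\left(N \right)} = 20$
$u = \frac{194}{69} \approx 2.8116$
$s{\left(A \right)} = -122 + A$
$\frac{1}{s{\left(u \right)} + E{\left(-176 \right)}} = \frac{1}{\left(-122 + \frac{194}{69}\right) + 20} = \frac{1}{- \frac{8224}{69} + 20} = \frac{1}{- \frac{6844}{69}} = - \frac{69}{6844}$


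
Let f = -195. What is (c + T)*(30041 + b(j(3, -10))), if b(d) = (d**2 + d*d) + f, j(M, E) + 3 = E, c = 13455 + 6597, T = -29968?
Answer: -299304544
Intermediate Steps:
c = 20052
j(M, E) = -3 + E
b(d) = -195 + 2*d**2 (b(d) = (d**2 + d*d) - 195 = (d**2 + d**2) - 195 = 2*d**2 - 195 = -195 + 2*d**2)
(c + T)*(30041 + b(j(3, -10))) = (20052 - 29968)*(30041 + (-195 + 2*(-3 - 10)**2)) = -9916*(30041 + (-195 + 2*(-13)**2)) = -9916*(30041 + (-195 + 2*169)) = -9916*(30041 + (-195 + 338)) = -9916*(30041 + 143) = -9916*30184 = -299304544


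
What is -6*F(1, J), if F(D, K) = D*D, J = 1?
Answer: -6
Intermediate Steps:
F(D, K) = D²
-6*F(1, J) = -6*1² = -6*1 = -6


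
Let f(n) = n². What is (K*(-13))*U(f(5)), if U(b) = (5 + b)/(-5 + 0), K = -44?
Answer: -3432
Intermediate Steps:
U(b) = -1 - b/5 (U(b) = (5 + b)/(-5) = (5 + b)*(-⅕) = -1 - b/5)
(K*(-13))*U(f(5)) = (-44*(-13))*(-1 - ⅕*5²) = 572*(-1 - ⅕*25) = 572*(-1 - 5) = 572*(-6) = -3432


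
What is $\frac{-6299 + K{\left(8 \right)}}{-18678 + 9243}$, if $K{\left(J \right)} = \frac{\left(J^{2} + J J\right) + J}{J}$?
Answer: $\frac{2094}{3145} \approx 0.66582$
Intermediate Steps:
$K{\left(J \right)} = \frac{J + 2 J^{2}}{J}$ ($K{\left(J \right)} = \frac{\left(J^{2} + J^{2}\right) + J}{J} = \frac{2 J^{2} + J}{J} = \frac{J + 2 J^{2}}{J}$)
$\frac{-6299 + K{\left(8 \right)}}{-18678 + 9243} = \frac{-6299 + \left(1 + 2 \cdot 8\right)}{-18678 + 9243} = \frac{-6299 + \left(1 + 16\right)}{-9435} = \left(-6299 + 17\right) \left(- \frac{1}{9435}\right) = \left(-6282\right) \left(- \frac{1}{9435}\right) = \frac{2094}{3145}$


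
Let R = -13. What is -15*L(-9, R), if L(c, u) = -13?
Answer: 195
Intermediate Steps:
-15*L(-9, R) = -15*(-13) = 195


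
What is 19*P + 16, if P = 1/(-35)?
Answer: 541/35 ≈ 15.457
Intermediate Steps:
P = -1/35 ≈ -0.028571
19*P + 16 = 19*(-1/35) + 16 = -19/35 + 16 = 541/35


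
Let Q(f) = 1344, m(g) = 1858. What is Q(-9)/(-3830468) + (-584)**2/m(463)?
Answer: 163300199632/889626193 ≈ 183.56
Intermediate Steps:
Q(-9)/(-3830468) + (-584)**2/m(463) = 1344/(-3830468) + (-584)**2/1858 = 1344*(-1/3830468) + 341056*(1/1858) = -336/957617 + 170528/929 = 163300199632/889626193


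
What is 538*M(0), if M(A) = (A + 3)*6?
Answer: 9684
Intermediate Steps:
M(A) = 18 + 6*A (M(A) = (3 + A)*6 = 18 + 6*A)
538*M(0) = 538*(18 + 6*0) = 538*(18 + 0) = 538*18 = 9684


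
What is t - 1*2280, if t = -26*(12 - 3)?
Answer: -2514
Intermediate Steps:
t = -234 (t = -26*9 = -234)
t - 1*2280 = -234 - 1*2280 = -234 - 2280 = -2514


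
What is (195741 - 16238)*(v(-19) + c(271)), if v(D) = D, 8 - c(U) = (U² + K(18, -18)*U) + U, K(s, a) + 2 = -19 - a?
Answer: -13087563730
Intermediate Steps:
K(s, a) = -21 - a (K(s, a) = -2 + (-19 - a) = -21 - a)
c(U) = 8 - U² + 2*U (c(U) = 8 - ((U² + (-21 - 1*(-18))*U) + U) = 8 - ((U² + (-21 + 18)*U) + U) = 8 - ((U² - 3*U) + U) = 8 - (U² - 2*U) = 8 + (-U² + 2*U) = 8 - U² + 2*U)
(195741 - 16238)*(v(-19) + c(271)) = (195741 - 16238)*(-19 + (8 - 1*271² + 2*271)) = 179503*(-19 + (8 - 1*73441 + 542)) = 179503*(-19 + (8 - 73441 + 542)) = 179503*(-19 - 72891) = 179503*(-72910) = -13087563730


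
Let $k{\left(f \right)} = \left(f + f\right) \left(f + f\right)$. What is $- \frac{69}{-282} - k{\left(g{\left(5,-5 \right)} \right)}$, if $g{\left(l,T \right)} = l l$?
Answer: $- \frac{234977}{94} \approx -2499.8$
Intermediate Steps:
$g{\left(l,T \right)} = l^{2}$
$k{\left(f \right)} = 4 f^{2}$ ($k{\left(f \right)} = 2 f 2 f = 4 f^{2}$)
$- \frac{69}{-282} - k{\left(g{\left(5,-5 \right)} \right)} = - \frac{69}{-282} - 4 \left(5^{2}\right)^{2} = \left(-69\right) \left(- \frac{1}{282}\right) - 4 \cdot 25^{2} = \frac{23}{94} - 4 \cdot 625 = \frac{23}{94} - 2500 = - \frac{234977}{94}$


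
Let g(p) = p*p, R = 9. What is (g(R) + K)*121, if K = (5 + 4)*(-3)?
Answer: 6534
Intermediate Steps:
g(p) = p**2
K = -27 (K = 9*(-3) = -27)
(g(R) + K)*121 = (9**2 - 27)*121 = (81 - 27)*121 = 54*121 = 6534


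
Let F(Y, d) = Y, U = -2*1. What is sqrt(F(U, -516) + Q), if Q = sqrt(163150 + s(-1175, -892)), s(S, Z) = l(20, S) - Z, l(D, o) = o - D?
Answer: sqrt(-2 + sqrt(162847)) ≈ 20.039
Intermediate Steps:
U = -2
s(S, Z) = -20 + S - Z (s(S, Z) = (S - 1*20) - Z = (S - 20) - Z = (-20 + S) - Z = -20 + S - Z)
Q = sqrt(162847) (Q = sqrt(163150 + (-20 - 1175 - 1*(-892))) = sqrt(163150 + (-20 - 1175 + 892)) = sqrt(163150 - 303) = sqrt(162847) ≈ 403.54)
sqrt(F(U, -516) + Q) = sqrt(-2 + sqrt(162847))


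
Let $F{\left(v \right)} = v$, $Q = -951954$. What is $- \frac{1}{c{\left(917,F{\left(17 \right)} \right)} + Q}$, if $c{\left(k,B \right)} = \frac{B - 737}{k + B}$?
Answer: $\frac{467}{444562878} \approx 1.0505 \cdot 10^{-6}$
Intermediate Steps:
$c{\left(k,B \right)} = \frac{-737 + B}{B + k}$
$- \frac{1}{c{\left(917,F{\left(17 \right)} \right)} + Q} = - \frac{1}{\frac{-737 + 17}{17 + 917} - 951954} = - \frac{1}{\frac{1}{934} \left(-720\right) - 951954} = - \frac{1}{- \frac{360}{467} - 951954} = - \frac{1}{- \frac{444562878}{467}} = \left(-1\right) \left(- \frac{467}{444562878}\right) = \frac{467}{444562878}$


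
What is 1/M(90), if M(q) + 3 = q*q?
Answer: 1/8097 ≈ 0.00012350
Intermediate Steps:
M(q) = -3 + q² (M(q) = -3 + q*q = -3 + q²)
1/M(90) = 1/(-3 + 90²) = 1/(-3 + 8100) = 1/8097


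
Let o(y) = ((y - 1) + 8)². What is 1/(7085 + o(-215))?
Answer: 1/50349 ≈ 1.9861e-5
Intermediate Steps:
o(y) = (7 + y)² (o(y) = ((-1 + y) + 8)² = (7 + y)²)
1/(7085 + o(-215)) = 1/(7085 + (7 - 215)²) = 1/(7085 + (-208)²) = 1/(7085 + 43264) = 1/50349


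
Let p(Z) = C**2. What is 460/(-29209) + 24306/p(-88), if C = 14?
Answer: 354931897/2862482 ≈ 123.99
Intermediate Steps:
p(Z) = 196 (p(Z) = 14**2 = 196)
460/(-29209) + 24306/p(-88) = 460/(-29209) + 24306/196 = 460*(-1/29209) + 24306*(1/196) = -460/29209 + 12153/98 = 354931897/2862482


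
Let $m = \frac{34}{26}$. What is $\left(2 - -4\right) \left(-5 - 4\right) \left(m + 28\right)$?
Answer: $- \frac{20574}{13} \approx -1582.6$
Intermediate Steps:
$m = \frac{17}{13}$ ($m = 34 \cdot \frac{1}{26} = \frac{17}{13} \approx 1.3077$)
$\left(2 - -4\right) \left(-5 - 4\right) \left(m + 28\right) = \left(2 - -4\right) \left(-5 - 4\right) \left(\frac{17}{13} + 28\right) = \left(2 + 4\right) \left(-9\right) \frac{381}{13} = 6 \left(-9\right) \frac{381}{13} = \left(-54\right) \frac{381}{13} = - \frac{20574}{13}$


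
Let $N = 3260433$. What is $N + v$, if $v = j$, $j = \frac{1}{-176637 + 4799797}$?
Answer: $\frac{15073503428281}{4623160} \approx 3.2604 \cdot 10^{6}$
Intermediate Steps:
$j = \frac{1}{4623160} \approx 2.163 \cdot 10^{-7}$
$v = \frac{1}{4623160} \approx 2.163 \cdot 10^{-7}$
$N + v = 3260433 + \frac{1}{4623160} = \frac{15073503428281}{4623160}$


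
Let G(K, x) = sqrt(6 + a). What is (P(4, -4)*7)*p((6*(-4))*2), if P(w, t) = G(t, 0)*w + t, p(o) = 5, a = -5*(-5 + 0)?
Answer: -140 + 140*sqrt(31) ≈ 639.49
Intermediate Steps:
a = 25 (a = -5*(-5) = 25)
G(K, x) = sqrt(31) (G(K, x) = sqrt(6 + 25) = sqrt(31))
P(w, t) = t + w*sqrt(31) (P(w, t) = sqrt(31)*w + t = w*sqrt(31) + t = t + w*sqrt(31))
(P(4, -4)*7)*p((6*(-4))*2) = ((-4 + 4*sqrt(31))*7)*5 = (-28 + 28*sqrt(31))*5 = -140 + 140*sqrt(31)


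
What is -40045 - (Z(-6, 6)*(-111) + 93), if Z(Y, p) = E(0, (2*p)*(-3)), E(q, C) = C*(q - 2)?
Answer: -32146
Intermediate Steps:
E(q, C) = C*(-2 + q)
Z(Y, p) = 12*p (Z(Y, p) = ((2*p)*(-3))*(-2 + 0) = -6*p*(-2) = 12*p)
-40045 - (Z(-6, 6)*(-111) + 93) = -40045 - ((12*6)*(-111) + 93) = -40045 - (72*(-111) + 93) = -40045 - (-7992 + 93) = -40045 - 1*(-7899) = -40045 + 7899 = -32146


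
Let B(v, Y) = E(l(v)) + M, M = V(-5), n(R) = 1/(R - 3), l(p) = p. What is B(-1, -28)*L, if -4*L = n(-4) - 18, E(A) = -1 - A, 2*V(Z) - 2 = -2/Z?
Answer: 381/70 ≈ 5.4429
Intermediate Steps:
V(Z) = 1 - 1/Z (V(Z) = 1 + (-2/Z)/2 = 1 - 1/Z)
n(R) = 1/(-3 + R)
M = 6/5 (M = (-1 - 5)/(-5) = -1/5*(-6) = 6/5 ≈ 1.2000)
L = 127/28 (L = -(1/(-3 - 4) - 18)/4 = -(1/(-7) - 18)/4 = -(-1/7 - 18)/4 = -1/4*(-127/7) = 127/28 ≈ 4.5357)
B(v, Y) = 1/5 - v (B(v, Y) = (-1 - v) + 6/5 = 1/5 - v)
B(-1, -28)*L = (1/5 - 1*(-1))*(127/28) = (1/5 + 1)*(127/28) = (6/5)*(127/28) = 381/70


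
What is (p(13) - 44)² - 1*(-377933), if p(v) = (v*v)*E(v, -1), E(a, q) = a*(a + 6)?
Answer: 1739184534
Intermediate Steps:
E(a, q) = a*(6 + a)
p(v) = v³*(6 + v) (p(v) = (v*v)*(v*(6 + v)) = v²*(v*(6 + v)) = v³*(6 + v))
(p(13) - 44)² - 1*(-377933) = (13³*(6 + 13) - 44)² - 1*(-377933) = (2197*19 - 44)² + 377933 = (41743 - 44)² + 377933 = 41699² + 377933 = 1738806601 + 377933 = 1739184534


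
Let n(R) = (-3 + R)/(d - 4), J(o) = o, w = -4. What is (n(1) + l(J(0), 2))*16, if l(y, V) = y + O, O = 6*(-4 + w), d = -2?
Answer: -2288/3 ≈ -762.67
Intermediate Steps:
O = -48 (O = 6*(-4 - 4) = 6*(-8) = -48)
n(R) = ½ - R/6 (n(R) = (-3 + R)/(-2 - 4) = (-3 + R)/(-6) = (-3 + R)*(-⅙) = ½ - R/6)
l(y, V) = -48 + y (l(y, V) = y - 48 = -48 + y)
(n(1) + l(J(0), 2))*16 = ((½ - ⅙*1) + (-48 + 0))*16 = ((½ - ⅙) - 48)*16 = (⅓ - 48)*16 = -143/3*16 = -2288/3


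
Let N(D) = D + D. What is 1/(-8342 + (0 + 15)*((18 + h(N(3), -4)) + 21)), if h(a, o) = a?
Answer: -1/7667 ≈ -0.00013043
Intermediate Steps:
N(D) = 2*D
1/(-8342 + (0 + 15)*((18 + h(N(3), -4)) + 21)) = 1/(-8342 + (0 + 15)*((18 + 2*3) + 21)) = 1/(-8342 + 15*((18 + 6) + 21)) = 1/(-8342 + 15*(24 + 21)) = 1/(-8342 + 15*45) = 1/(-8342 + 675) = 1/(-7667) = -1/7667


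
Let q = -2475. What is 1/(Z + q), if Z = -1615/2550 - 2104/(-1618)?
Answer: -24270/60052061 ≈ -0.00040415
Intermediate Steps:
Z = 16189/24270 (Z = -1615*1/2550 - 2104*(-1/1618) = -19/30 + 1052/809 = 16189/24270 ≈ 0.66704)
1/(Z + q) = 1/(16189/24270 - 2475) = 1/(-60052061/24270) = -24270/60052061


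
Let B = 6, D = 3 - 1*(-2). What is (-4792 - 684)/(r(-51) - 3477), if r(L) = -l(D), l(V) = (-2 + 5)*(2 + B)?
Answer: 5476/3501 ≈ 1.5641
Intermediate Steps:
D = 5 (D = 3 + 2 = 5)
l(V) = 24 (l(V) = (-2 + 5)*(2 + 6) = 3*8 = 24)
r(L) = -24 (r(L) = -1*24 = -24)
(-4792 - 684)/(r(-51) - 3477) = (-4792 - 684)/(-24 - 3477) = -5476/(-3501) = -5476*(-1/3501) = 5476/3501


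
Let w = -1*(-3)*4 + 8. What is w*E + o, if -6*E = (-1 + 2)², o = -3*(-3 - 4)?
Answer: 53/3 ≈ 17.667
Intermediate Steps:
w = 20 (w = 3*4 + 8 = 12 + 8 = 20)
o = 21 (o = -3*(-7) = 21)
E = -⅙ (E = -(-1 + 2)²/6 = -⅙*1² = -⅙*1 = -⅙ ≈ -0.16667)
w*E + o = 20*(-⅙) + 21 = -10/3 + 21 = 53/3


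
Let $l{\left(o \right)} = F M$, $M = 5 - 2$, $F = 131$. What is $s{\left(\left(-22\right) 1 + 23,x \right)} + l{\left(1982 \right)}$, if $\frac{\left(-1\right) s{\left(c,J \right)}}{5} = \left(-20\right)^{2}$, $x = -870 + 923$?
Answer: $-1607$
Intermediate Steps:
$M = 3$ ($M = 5 - 2 = 3$)
$x = 53$
$s{\left(c,J \right)} = -2000$ ($s{\left(c,J \right)} = - 5 \left(-20\right)^{2} = \left(-5\right) 400 = -2000$)
$l{\left(o \right)} = 393$ ($l{\left(o \right)} = 131 \cdot 3 = 393$)
$s{\left(\left(-22\right) 1 + 23,x \right)} + l{\left(1982 \right)} = -2000 + 393 = -1607$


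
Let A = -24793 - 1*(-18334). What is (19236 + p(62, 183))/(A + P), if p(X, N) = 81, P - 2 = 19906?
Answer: 6439/4483 ≈ 1.4363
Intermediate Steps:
P = 19908 (P = 2 + 19906 = 19908)
A = -6459 (A = -24793 + 18334 = -6459)
(19236 + p(62, 183))/(A + P) = (19236 + 81)/(-6459 + 19908) = 19317/13449 = 19317*(1/13449) = 6439/4483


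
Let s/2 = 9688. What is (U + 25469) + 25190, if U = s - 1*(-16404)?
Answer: 86439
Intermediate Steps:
s = 19376 (s = 2*9688 = 19376)
U = 35780 (U = 19376 - 1*(-16404) = 19376 + 16404 = 35780)
(U + 25469) + 25190 = (35780 + 25469) + 25190 = 61249 + 25190 = 86439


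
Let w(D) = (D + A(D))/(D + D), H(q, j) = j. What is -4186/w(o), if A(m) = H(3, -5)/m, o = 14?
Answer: -1640912/191 ≈ -8591.2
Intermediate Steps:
A(m) = -5/m
w(D) = (D - 5/D)/(2*D) (w(D) = (D - 5/D)/(D + D) = (D - 5/D)/((2*D)) = (D - 5/D)*(1/(2*D)) = (D - 5/D)/(2*D))
-4186/w(o) = -4186*392/(-5 + 14**2) = -4186*392/(-5 + 196) = -4186/((1/2)*(1/196)*191) = -4186/191/392 = -4186*392/191 = -1640912/191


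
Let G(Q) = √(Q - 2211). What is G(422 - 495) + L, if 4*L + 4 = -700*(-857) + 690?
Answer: 300293/2 + 2*I*√571 ≈ 1.5015e+5 + 47.791*I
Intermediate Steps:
L = 300293/2 (L = -1 + (-700*(-857) + 690)/4 = -1 + (599900 + 690)/4 = -1 + (¼)*600590 = -1 + 300295/2 = 300293/2 ≈ 1.5015e+5)
G(Q) = √(-2211 + Q)
G(422 - 495) + L = √(-2211 + (422 - 495)) + 300293/2 = √(-2211 - 73) + 300293/2 = √(-2284) + 300293/2 = 2*I*√571 + 300293/2 = 300293/2 + 2*I*√571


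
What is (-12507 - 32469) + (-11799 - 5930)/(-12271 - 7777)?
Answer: -901661119/20048 ≈ -44975.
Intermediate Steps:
(-12507 - 32469) + (-11799 - 5930)/(-12271 - 7777) = -44976 - 17729/(-20048) = -44976 - 17729*(-1/20048) = -44976 + 17729/20048 = -901661119/20048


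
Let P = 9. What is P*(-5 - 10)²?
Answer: 2025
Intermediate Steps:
P*(-5 - 10)² = 9*(-5 - 10)² = 9*(-15)² = 9*225 = 2025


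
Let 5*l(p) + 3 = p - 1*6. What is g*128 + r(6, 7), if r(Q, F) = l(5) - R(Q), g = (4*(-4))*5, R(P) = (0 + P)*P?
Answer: -51384/5 ≈ -10277.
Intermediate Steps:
l(p) = -9/5 + p/5 (l(p) = -3/5 + (p - 1*6)/5 = -3/5 + (p - 6)/5 = -3/5 + (-6 + p)/5 = -3/5 + (-6/5 + p/5) = -9/5 + p/5)
R(P) = P**2 (R(P) = P*P = P**2)
g = -80 (g = -16*5 = -80)
r(Q, F) = -4/5 - Q**2 (r(Q, F) = (-9/5 + (1/5)*5) - Q**2 = (-9/5 + 1) - Q**2 = -4/5 - Q**2)
g*128 + r(6, 7) = -80*128 + (-4/5 - 1*6**2) = -10240 + (-4/5 - 1*36) = -10240 + (-4/5 - 36) = -10240 - 184/5 = -51384/5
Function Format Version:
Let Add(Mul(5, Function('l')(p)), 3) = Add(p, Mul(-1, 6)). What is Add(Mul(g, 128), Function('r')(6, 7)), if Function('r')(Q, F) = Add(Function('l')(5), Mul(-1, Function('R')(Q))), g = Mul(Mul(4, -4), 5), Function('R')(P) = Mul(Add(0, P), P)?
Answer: Rational(-51384, 5) ≈ -10277.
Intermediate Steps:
Function('l')(p) = Add(Rational(-9, 5), Mul(Rational(1, 5), p)) (Function('l')(p) = Add(Rational(-3, 5), Mul(Rational(1, 5), Add(p, Mul(-1, 6)))) = Add(Rational(-3, 5), Mul(Rational(1, 5), Add(p, -6))) = Add(Rational(-3, 5), Mul(Rational(1, 5), Add(-6, p))) = Add(Rational(-3, 5), Add(Rational(-6, 5), Mul(Rational(1, 5), p))) = Add(Rational(-9, 5), Mul(Rational(1, 5), p)))
Function('R')(P) = Pow(P, 2) (Function('R')(P) = Mul(P, P) = Pow(P, 2))
g = -80 (g = Mul(-16, 5) = -80)
Function('r')(Q, F) = Add(Rational(-4, 5), Mul(-1, Pow(Q, 2))) (Function('r')(Q, F) = Add(Add(Rational(-9, 5), Mul(Rational(1, 5), 5)), Mul(-1, Pow(Q, 2))) = Add(Add(Rational(-9, 5), 1), Mul(-1, Pow(Q, 2))) = Add(Rational(-4, 5), Mul(-1, Pow(Q, 2))))
Add(Mul(g, 128), Function('r')(6, 7)) = Add(Mul(-80, 128), Add(Rational(-4, 5), Mul(-1, Pow(6, 2)))) = Add(-10240, Add(Rational(-4, 5), Mul(-1, 36))) = Add(-10240, Add(Rational(-4, 5), -36)) = Add(-10240, Rational(-184, 5)) = Rational(-51384, 5)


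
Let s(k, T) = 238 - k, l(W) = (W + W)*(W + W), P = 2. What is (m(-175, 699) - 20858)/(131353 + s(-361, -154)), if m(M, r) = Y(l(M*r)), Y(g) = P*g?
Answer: 59853612071/65976 ≈ 9.0720e+5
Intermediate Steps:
l(W) = 4*W² (l(W) = (2*W)*(2*W) = 4*W²)
Y(g) = 2*g
m(M, r) = 8*M²*r² (m(M, r) = 2*(4*(M*r)²) = 2*(4*(M²*r²)) = 2*(4*M²*r²) = 8*M²*r²)
(m(-175, 699) - 20858)/(131353 + s(-361, -154)) = (8*(-175)²*699² - 20858)/(131353 + (238 - 1*(-361))) = (8*30625*488601 - 20858)/(131353 + (238 + 361)) = (119707245000 - 20858)/(131353 + 599) = 119707224142/131952 = 119707224142*(1/131952) = 59853612071/65976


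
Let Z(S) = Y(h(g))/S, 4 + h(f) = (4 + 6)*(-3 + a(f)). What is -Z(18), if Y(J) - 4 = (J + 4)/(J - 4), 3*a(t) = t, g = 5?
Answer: -37/144 ≈ -0.25694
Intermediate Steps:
a(t) = t/3
h(f) = -34 + 10*f/3 (h(f) = -4 + (4 + 6)*(-3 + f/3) = -4 + 10*(-3 + f/3) = -4 + (-30 + 10*f/3) = -34 + 10*f/3)
Y(J) = 4 + (4 + J)/(-4 + J) (Y(J) = 4 + (J + 4)/(J - 4) = 4 + (4 + J)/(-4 + J))
Z(S) = 37/(8*S) (Z(S) = ((-12 + 5*(-34 + (10/3)*5))/(-4 + (-34 + (10/3)*5)))/S = ((-12 + 5*(-34 + 50/3))/(-4 + (-34 + 50/3)))/S = ((-12 + 5*(-52/3))/(-4 - 52/3))/S = ((-12 - 260/3)/(-64/3))/S = (-3/64*(-296/3))/S = 37/(8*S))
-Z(18) = -37/(8*18) = -1*37/144 = -37/144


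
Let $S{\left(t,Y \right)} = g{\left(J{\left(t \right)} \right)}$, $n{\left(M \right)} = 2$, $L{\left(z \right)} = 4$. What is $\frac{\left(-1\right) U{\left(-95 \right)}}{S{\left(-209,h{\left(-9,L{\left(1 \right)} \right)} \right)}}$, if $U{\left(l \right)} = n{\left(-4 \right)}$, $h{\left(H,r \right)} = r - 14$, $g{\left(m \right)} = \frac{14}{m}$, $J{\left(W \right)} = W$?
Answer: $\frac{209}{7} \approx 29.857$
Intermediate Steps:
$h{\left(H,r \right)} = -14 + r$
$S{\left(t,Y \right)} = \frac{14}{t}$
$U{\left(l \right)} = 2$
$\frac{\left(-1\right) U{\left(-95 \right)}}{S{\left(-209,h{\left(-9,L{\left(1 \right)} \right)} \right)}} = \frac{\left(-1\right) 2}{14 \frac{1}{-209}} = - \frac{2}{14 \left(- \frac{1}{209}\right)} = - \frac{2}{- \frac{14}{209}} = \left(-2\right) \left(- \frac{209}{14}\right) = \frac{209}{7}$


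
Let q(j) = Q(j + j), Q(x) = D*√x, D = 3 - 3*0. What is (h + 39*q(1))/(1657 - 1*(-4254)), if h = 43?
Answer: 43/5911 + 117*√2/5911 ≈ 0.035267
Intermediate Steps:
D = 3 (D = 3 + 0 = 3)
Q(x) = 3*√x
q(j) = 3*√2*√j (q(j) = 3*√(j + j) = 3*√(2*j) = 3*(√2*√j) = 3*√2*√j)
(h + 39*q(1))/(1657 - 1*(-4254)) = (43 + 39*(3*√2*√1))/(1657 - 1*(-4254)) = (43 + 39*(3*√2*1))/(1657 + 4254) = (43 + 39*(3*√2))/5911 = (43 + 117*√2)*(1/5911) = 43/5911 + 117*√2/5911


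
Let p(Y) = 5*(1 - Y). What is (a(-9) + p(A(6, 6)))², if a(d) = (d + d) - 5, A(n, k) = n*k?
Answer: 39204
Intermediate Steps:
A(n, k) = k*n
p(Y) = 5 - 5*Y
a(d) = -5 + 2*d (a(d) = 2*d - 5 = -5 + 2*d)
(a(-9) + p(A(6, 6)))² = ((-5 + 2*(-9)) + (5 - 30*6))² = ((-5 - 18) + (5 - 5*36))² = (-23 + (5 - 180))² = (-23 - 175)² = (-198)² = 39204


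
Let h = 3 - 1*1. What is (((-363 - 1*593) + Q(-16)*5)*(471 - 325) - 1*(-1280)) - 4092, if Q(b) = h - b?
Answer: -129248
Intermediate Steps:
h = 2 (h = 3 - 1 = 2)
Q(b) = 2 - b
(((-363 - 1*593) + Q(-16)*5)*(471 - 325) - 1*(-1280)) - 4092 = (((-363 - 1*593) + (2 - 1*(-16))*5)*(471 - 325) - 1*(-1280)) - 4092 = (((-363 - 593) + (2 + 16)*5)*146 + 1280) - 4092 = ((-956 + 18*5)*146 + 1280) - 4092 = ((-956 + 90)*146 + 1280) - 4092 = (-866*146 + 1280) - 4092 = (-126436 + 1280) - 4092 = -125156 - 4092 = -129248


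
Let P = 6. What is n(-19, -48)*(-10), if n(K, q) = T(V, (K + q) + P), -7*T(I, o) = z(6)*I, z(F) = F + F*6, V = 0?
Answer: 0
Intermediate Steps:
z(F) = 7*F (z(F) = F + 6*F = 7*F)
T(I, o) = -6*I (T(I, o) = -7*6*I/7 = -6*I)
n(K, q) = 0 (n(K, q) = -6*0 = 0)
n(-19, -48)*(-10) = 0*(-10) = 0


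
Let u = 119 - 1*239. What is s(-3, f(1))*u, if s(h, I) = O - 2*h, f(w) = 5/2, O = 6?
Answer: -1440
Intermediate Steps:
u = -120 (u = 119 - 239 = -120)
f(w) = 5/2 (f(w) = 5*(1/2) = 5/2)
s(h, I) = 6 - 2*h
s(-3, f(1))*u = (6 - 2*(-3))*(-120) = (6 + 6)*(-120) = 12*(-120) = -1440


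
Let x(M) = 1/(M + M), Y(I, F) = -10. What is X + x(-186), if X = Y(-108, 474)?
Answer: -3721/372 ≈ -10.003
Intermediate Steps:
x(M) = 1/(2*M)
X = -10
X + x(-186) = -10 + (½)/(-186) = -10 + (½)*(-1/186) = -10 - 1/372 = -3721/372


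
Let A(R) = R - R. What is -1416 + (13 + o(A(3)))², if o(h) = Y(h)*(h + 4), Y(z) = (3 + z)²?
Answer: 985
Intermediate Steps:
A(R) = 0
o(h) = (3 + h)²*(4 + h) (o(h) = (3 + h)²*(h + 4) = (3 + h)²*(4 + h))
-1416 + (13 + o(A(3)))² = -1416 + (13 + (3 + 0)²*(4 + 0))² = -1416 + (13 + 3²*4)² = -1416 + (13 + 9*4)² = -1416 + (13 + 36)² = -1416 + 49² = -1416 + 2401 = 985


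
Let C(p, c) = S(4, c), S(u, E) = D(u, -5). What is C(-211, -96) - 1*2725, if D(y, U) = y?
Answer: -2721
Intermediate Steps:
S(u, E) = u
C(p, c) = 4
C(-211, -96) - 1*2725 = 4 - 1*2725 = 4 - 2725 = -2721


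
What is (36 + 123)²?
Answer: 25281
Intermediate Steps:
(36 + 123)² = 159² = 25281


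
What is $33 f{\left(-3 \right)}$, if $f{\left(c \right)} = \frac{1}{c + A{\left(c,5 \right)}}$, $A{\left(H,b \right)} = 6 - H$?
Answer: $\frac{11}{2} \approx 5.5$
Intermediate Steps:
$f{\left(c \right)} = \frac{1}{6}$ ($f{\left(c \right)} = \frac{1}{c - \left(-6 + c\right)} = \frac{1}{6}$)
$33 f{\left(-3 \right)} = 33 \cdot \frac{1}{6} = \frac{11}{2}$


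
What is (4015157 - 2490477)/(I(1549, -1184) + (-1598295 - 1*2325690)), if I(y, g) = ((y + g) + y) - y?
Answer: -76234/196181 ≈ -0.38859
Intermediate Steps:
I(y, g) = g + y (I(y, g) = ((g + y) + y) - y = (g + 2*y) - y = g + y)
(4015157 - 2490477)/(I(1549, -1184) + (-1598295 - 1*2325690)) = (4015157 - 2490477)/((-1184 + 1549) + (-1598295 - 1*2325690)) = 1524680/(365 + (-1598295 - 2325690)) = 1524680/(365 - 3923985) = 1524680/(-3923620) = 1524680*(-1/3923620) = -76234/196181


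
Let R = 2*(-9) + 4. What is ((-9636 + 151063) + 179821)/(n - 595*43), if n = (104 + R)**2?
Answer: -321248/17485 ≈ -18.373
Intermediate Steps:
R = -14 (R = -18 + 4 = -14)
n = 8100 (n = (104 - 14)**2 = 90**2 = 8100)
((-9636 + 151063) + 179821)/(n - 595*43) = ((-9636 + 151063) + 179821)/(8100 - 595*43) = (141427 + 179821)/(8100 - 25585) = 321248/(-17485) = 321248*(-1/17485) = -321248/17485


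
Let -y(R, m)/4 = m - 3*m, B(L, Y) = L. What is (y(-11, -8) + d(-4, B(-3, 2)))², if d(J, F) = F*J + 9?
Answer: 1849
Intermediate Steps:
d(J, F) = 9 + F*J
y(R, m) = 8*m (y(R, m) = -4*(m - 3*m) = -(-8)*m = 8*m)
(y(-11, -8) + d(-4, B(-3, 2)))² = (8*(-8) + (9 - 3*(-4)))² = (-64 + (9 + 12))² = (-64 + 21)² = (-43)² = 1849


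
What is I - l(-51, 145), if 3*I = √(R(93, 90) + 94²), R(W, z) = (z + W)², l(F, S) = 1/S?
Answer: -1/145 + 5*√1693/3 ≈ 68.570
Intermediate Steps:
R(W, z) = (W + z)²
I = 5*√1693/3 (I = √((93 + 90)² + 94²)/3 = √(183² + 8836)/3 = √(33489 + 8836)/3 = √42325/3 = (5*√1693)/3 = 5*√1693/3 ≈ 68.577)
I - l(-51, 145) = 5*√1693/3 - 1/145 = -1/145 + 5*√1693/3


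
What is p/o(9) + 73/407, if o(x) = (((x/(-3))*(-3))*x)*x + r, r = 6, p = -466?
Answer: -136007/299145 ≈ -0.45465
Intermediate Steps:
o(x) = 6 + x³ (o(x) = (((x/(-3))*(-3))*x)*x + 6 = (((x*(-⅓))*(-3))*x)*x + 6 = ((-x/3*(-3))*x)*x + 6 = (x*x)*x + 6 = x²*x + 6 = x³ + 6 = 6 + x³)
p/o(9) + 73/407 = -466/(6 + 9³) + 73/407 = -466/(6 + 729) + 73*(1/407) = -466/735 + 73/407 = -136007/299145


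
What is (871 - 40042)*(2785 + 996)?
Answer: -148105551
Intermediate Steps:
(871 - 40042)*(2785 + 996) = -39171*3781 = -148105551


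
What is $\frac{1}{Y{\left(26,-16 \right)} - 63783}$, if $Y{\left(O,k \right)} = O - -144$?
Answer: $- \frac{1}{63613} \approx -1.572 \cdot 10^{-5}$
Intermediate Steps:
$Y{\left(O,k \right)} = 144 + O$ ($Y{\left(O,k \right)} = O + 144 = 144 + O$)
$\frac{1}{Y{\left(26,-16 \right)} - 63783} = \frac{1}{\left(144 + 26\right) - 63783} = \frac{1}{170 - 63783} = \frac{1}{-63613} = - \frac{1}{63613}$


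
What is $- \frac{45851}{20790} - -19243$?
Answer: $\frac{400016119}{20790} \approx 19241.0$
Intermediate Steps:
$- \frac{45851}{20790} - -19243 = \left(-45851\right) \frac{1}{20790} + 19243 = - \frac{45851}{20790} + 19243 = \frac{400016119}{20790}$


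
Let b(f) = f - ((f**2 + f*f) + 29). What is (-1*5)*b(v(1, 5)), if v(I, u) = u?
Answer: 370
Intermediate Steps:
b(f) = -29 + f - 2*f**2 (b(f) = f - ((f**2 + f**2) + 29) = f - (2*f**2 + 29) = f - (29 + 2*f**2) = f + (-29 - 2*f**2) = -29 + f - 2*f**2)
(-1*5)*b(v(1, 5)) = (-1*5)*(-29 + 5 - 2*5**2) = -5*(-29 + 5 - 2*25) = -5*(-29 + 5 - 50) = -5*(-74) = 370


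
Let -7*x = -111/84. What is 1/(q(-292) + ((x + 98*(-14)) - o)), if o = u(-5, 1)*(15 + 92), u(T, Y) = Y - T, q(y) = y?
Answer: -196/451939 ≈ -0.00043369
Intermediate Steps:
x = 37/196 (x = -(-111)/(7*84) = -1/7*(-37/28) = 37/196 ≈ 0.18878)
o = 642 (o = (1 - 1*(-5))*(15 + 92) = (1 + 5)*107 = 6*107 = 642)
1/(q(-292) + ((x + 98*(-14)) - o)) = 1/(-292 + ((37/196 + 98*(-14)) - 1*642)) = 1/(-292 + ((37/196 - 1372) - 642)) = 1/(-292 + (-268875/196 - 642)) = 1/(-292 - 394707/196) = 1/(-451939/196) = -196/451939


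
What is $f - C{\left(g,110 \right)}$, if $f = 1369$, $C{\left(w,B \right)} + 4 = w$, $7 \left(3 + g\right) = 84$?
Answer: $1364$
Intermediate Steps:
$g = 9$ ($g = -3 + \frac{1}{7} \cdot 84 = -3 + 12 = 9$)
$C{\left(w,B \right)} = -4 + w$
$f - C{\left(g,110 \right)} = 1369 - \left(-4 + 9\right) = 1369 - 5 = 1364$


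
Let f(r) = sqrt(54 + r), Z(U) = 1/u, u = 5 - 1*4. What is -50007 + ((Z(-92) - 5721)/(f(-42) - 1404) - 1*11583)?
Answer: -10116535290/164267 + 2860*sqrt(3)/492801 ≈ -61586.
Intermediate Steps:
u = 1 (u = 5 - 4 = 1)
Z(U) = 1 (Z(U) = 1/1 = 1)
-50007 + ((Z(-92) - 5721)/(f(-42) - 1404) - 1*11583) = -50007 + ((1 - 5721)/(sqrt(54 - 42) - 1404) - 1*11583) = -50007 + (-5720/(sqrt(12) - 1404) - 11583) = -50007 + (-5720/(2*sqrt(3) - 1404) - 11583) = -50007 + (-5720/(-1404 + 2*sqrt(3)) - 11583) = -50007 + (-11583 - 5720/(-1404 + 2*sqrt(3))) = -61590 - 5720/(-1404 + 2*sqrt(3))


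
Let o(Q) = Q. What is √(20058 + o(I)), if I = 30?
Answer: 18*√62 ≈ 141.73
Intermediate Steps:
√(20058 + o(I)) = √(20058 + 30) = √20088 = 18*√62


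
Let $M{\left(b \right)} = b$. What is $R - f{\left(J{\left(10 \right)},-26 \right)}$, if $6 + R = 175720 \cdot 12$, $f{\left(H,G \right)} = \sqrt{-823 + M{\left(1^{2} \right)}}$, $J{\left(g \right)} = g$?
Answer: $2108634 - i \sqrt{822} \approx 2.1086 \cdot 10^{6} - 28.671 i$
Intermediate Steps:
$f{\left(H,G \right)} = i \sqrt{822}$ ($f{\left(H,G \right)} = \sqrt{-823 + 1^{2}} = \sqrt{-823 + 1} = \sqrt{-822} = i \sqrt{822}$)
$R = 2108634$ ($R = -6 + 175720 \cdot 12 = -6 + 2108640 = 2108634$)
$R - f{\left(J{\left(10 \right)},-26 \right)} = 2108634 - i \sqrt{822}$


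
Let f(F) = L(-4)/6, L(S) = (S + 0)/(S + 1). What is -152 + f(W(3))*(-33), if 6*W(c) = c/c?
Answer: -478/3 ≈ -159.33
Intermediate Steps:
L(S) = S/(1 + S)
W(c) = ⅙ (W(c) = (c/c)/6 = (⅙)*1 = ⅙)
f(F) = 2/9 (f(F) = -4/(1 - 4)/6 = -4/(-3)*(⅙) = -4*(-⅓)*(⅙) = (4/3)*(⅙) = 2/9)
-152 + f(W(3))*(-33) = -152 + (2/9)*(-33) = -152 - 22/3 = -478/3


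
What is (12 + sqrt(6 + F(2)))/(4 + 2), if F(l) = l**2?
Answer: 2 + sqrt(10)/6 ≈ 2.5270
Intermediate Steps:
(12 + sqrt(6 + F(2)))/(4 + 2) = (12 + sqrt(6 + 2**2))/(4 + 2) = (12 + sqrt(6 + 4))/6 = (12 + sqrt(10))*(1/6) = 2 + sqrt(10)/6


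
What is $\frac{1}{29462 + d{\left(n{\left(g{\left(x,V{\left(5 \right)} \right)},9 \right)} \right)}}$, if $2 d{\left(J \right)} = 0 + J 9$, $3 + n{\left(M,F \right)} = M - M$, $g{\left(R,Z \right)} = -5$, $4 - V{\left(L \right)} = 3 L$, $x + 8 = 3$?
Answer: $\frac{2}{58897} \approx 3.3958 \cdot 10^{-5}$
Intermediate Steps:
$x = -5$ ($x = -8 + 3 = -5$)
$V{\left(L \right)} = 4 - 3 L$
$n{\left(M,F \right)} = -3$ ($n{\left(M,F \right)} = -3 + \left(M - M\right) = -3 + 0 = -3$)
$d{\left(J \right)} = \frac{9 J}{2}$ ($d{\left(J \right)} = \frac{0 + J 9}{2} = \frac{0 + 9 J}{2} = \frac{9 J}{2}$)
$\frac{1}{29462 + d{\left(n{\left(g{\left(x,V{\left(5 \right)} \right)},9 \right)} \right)}} = \frac{1}{29462 + \frac{9}{2} \left(-3\right)} = \frac{1}{29462 - \frac{27}{2}} = \frac{1}{\frac{58897}{2}} = \frac{2}{58897}$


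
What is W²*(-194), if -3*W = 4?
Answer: -3104/9 ≈ -344.89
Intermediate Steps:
W = -4/3 (W = -⅓*4 = -4/3 ≈ -1.3333)
W²*(-194) = (-4/3)²*(-194) = (16/9)*(-194) = -3104/9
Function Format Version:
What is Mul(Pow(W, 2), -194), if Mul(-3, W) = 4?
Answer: Rational(-3104, 9) ≈ -344.89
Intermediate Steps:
W = Rational(-4, 3) (W = Mul(Rational(-1, 3), 4) = Rational(-4, 3) ≈ -1.3333)
Mul(Pow(W, 2), -194) = Mul(Pow(Rational(-4, 3), 2), -194) = Mul(Rational(16, 9), -194) = Rational(-3104, 9)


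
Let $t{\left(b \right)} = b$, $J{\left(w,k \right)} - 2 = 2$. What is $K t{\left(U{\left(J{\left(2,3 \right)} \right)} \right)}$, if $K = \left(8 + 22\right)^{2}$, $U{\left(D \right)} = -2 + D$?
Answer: $1800$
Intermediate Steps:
$J{\left(w,k \right)} = 4$ ($J{\left(w,k \right)} = 2 + 2 = 4$)
$K = 900$ ($K = 30^{2} = 900$)
$K t{\left(U{\left(J{\left(2,3 \right)} \right)} \right)} = 900 \left(-2 + 4\right) = 900 \cdot 2 = 1800$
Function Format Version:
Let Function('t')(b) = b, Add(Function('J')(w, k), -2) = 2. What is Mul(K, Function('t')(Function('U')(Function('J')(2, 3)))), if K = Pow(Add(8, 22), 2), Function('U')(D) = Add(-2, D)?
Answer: 1800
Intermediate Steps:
Function('J')(w, k) = 4 (Function('J')(w, k) = Add(2, 2) = 4)
K = 900 (K = Pow(30, 2) = 900)
Mul(K, Function('t')(Function('U')(Function('J')(2, 3)))) = Mul(900, Add(-2, 4)) = Mul(900, 2) = 1800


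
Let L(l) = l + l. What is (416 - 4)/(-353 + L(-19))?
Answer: -412/391 ≈ -1.0537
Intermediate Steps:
L(l) = 2*l
(416 - 4)/(-353 + L(-19)) = (416 - 4)/(-353 + 2*(-19)) = 412/(-353 - 38) = 412/(-391) = 412*(-1/391) = -412/391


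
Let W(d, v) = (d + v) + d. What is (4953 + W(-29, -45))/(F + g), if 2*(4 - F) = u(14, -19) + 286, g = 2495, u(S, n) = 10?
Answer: 4850/2351 ≈ 2.0630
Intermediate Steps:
W(d, v) = v + 2*d
F = -144 (F = 4 - (10 + 286)/2 = 4 - ½*296 = 4 - 148 = -144)
(4953 + W(-29, -45))/(F + g) = (4953 + (-45 + 2*(-29)))/(-144 + 2495) = (4953 + (-45 - 58))/2351 = (4953 - 103)*(1/2351) = 4850*(1/2351) = 4850/2351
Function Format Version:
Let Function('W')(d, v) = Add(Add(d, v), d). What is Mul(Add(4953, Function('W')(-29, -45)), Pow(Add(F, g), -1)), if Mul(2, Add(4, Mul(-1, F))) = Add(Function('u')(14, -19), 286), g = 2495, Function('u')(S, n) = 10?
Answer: Rational(4850, 2351) ≈ 2.0630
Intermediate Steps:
Function('W')(d, v) = Add(v, Mul(2, d))
F = -144 (F = Add(4, Mul(Rational(-1, 2), Add(10, 286))) = Add(4, Mul(Rational(-1, 2), 296)) = Add(4, -148) = -144)
Mul(Add(4953, Function('W')(-29, -45)), Pow(Add(F, g), -1)) = Mul(Add(4953, Add(-45, Mul(2, -29))), Pow(Add(-144, 2495), -1)) = Mul(Add(4953, Add(-45, -58)), Pow(2351, -1)) = Mul(Add(4953, -103), Rational(1, 2351)) = Mul(4850, Rational(1, 2351)) = Rational(4850, 2351)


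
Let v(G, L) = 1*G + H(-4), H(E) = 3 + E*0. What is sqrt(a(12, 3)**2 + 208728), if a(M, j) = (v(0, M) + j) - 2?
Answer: 2*sqrt(52186) ≈ 456.89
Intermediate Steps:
H(E) = 3 (H(E) = 3 + 0 = 3)
v(G, L) = 3 + G (v(G, L) = 1*G + 3 = G + 3 = 3 + G)
a(M, j) = 1 + j (a(M, j) = ((3 + 0) + j) - 2 = (3 + j) - 2 = 1 + j)
sqrt(a(12, 3)**2 + 208728) = sqrt((1 + 3)**2 + 208728) = sqrt(4**2 + 208728) = sqrt(16 + 208728) = sqrt(208744) = 2*sqrt(52186)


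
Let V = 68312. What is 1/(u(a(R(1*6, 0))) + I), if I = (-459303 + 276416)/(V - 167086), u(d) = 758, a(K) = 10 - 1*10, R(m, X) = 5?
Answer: 98774/75053579 ≈ 0.0013160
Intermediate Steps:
a(K) = 0 (a(K) = 10 - 10 = 0)
I = 182887/98774 (I = (-459303 + 276416)/(68312 - 167086) = -182887/(-98774) = -182887*(-1/98774) = 182887/98774 ≈ 1.8516)
1/(u(a(R(1*6, 0))) + I) = 1/(758 + 182887/98774) = 1/(75053579/98774) = 98774/75053579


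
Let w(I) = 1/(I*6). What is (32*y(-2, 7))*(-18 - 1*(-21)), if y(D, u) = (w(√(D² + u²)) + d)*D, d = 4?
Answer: -768 - 32*√53/53 ≈ -772.40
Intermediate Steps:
w(I) = 1/(6*I)
y(D, u) = D*(4 + 1/(6*√(D² + u²))) (y(D, u) = (1/(6*(√(D² + u²))) + 4)*D = (1/(6*√(D² + u²)) + 4)*D = (4 + 1/(6*√(D² + u²)))*D = D*(4 + 1/(6*√(D² + u²))))
(32*y(-2, 7))*(-18 - 1*(-21)) = (32*(4*(-2) + (⅙)*(-2)/√((-2)² + 7²)))*(-18 - 1*(-21)) = (32*(-8 + (⅙)*(-2)/√(4 + 49)))*(-18 + 21) = (32*(-8 + (⅙)*(-2)/√53))*3 = (32*(-8 + (⅙)*(-2)*(√53/53)))*3 = (32*(-8 - √53/159))*3 = (-256 - 32*√53/159)*3 = -768 - 32*√53/53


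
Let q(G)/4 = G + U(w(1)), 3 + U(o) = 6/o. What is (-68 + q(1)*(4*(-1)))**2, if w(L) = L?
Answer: 17424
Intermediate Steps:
U(o) = -3 + 6/o
q(G) = 12 + 4*G (q(G) = 4*(G + (-3 + 6/1)) = 4*(G + (-3 + 6*1)) = 4*(G + (-3 + 6)) = 4*(G + 3) = 4*(3 + G) = 12 + 4*G)
(-68 + q(1)*(4*(-1)))**2 = (-68 + (12 + 4*1)*(4*(-1)))**2 = (-68 + (12 + 4)*(-4))**2 = (-68 + 16*(-4))**2 = (-68 - 64)**2 = (-132)**2 = 17424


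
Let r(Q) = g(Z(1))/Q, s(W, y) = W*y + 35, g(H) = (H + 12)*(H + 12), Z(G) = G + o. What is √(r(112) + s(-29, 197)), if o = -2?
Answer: I*√4450705/28 ≈ 75.345*I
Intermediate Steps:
Z(G) = -2 + G (Z(G) = G - 2 = -2 + G)
g(H) = (12 + H)² (g(H) = (12 + H)*(12 + H) = (12 + H)²)
s(W, y) = 35 + W*y
r(Q) = 121/Q (r(Q) = (12 + (-2 + 1))²/Q = (12 - 1)²/Q = 11²/Q = 121/Q)
√(r(112) + s(-29, 197)) = √(121/112 + (35 - 29*197)) = √(121*(1/112) + (35 - 5713)) = √(121/112 - 5678) = √(-635815/112) = I*√4450705/28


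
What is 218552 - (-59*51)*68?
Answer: 423164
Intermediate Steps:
218552 - (-59*51)*68 = 218552 - (-3009)*68 = 218552 - 1*(-204612) = 218552 + 204612 = 423164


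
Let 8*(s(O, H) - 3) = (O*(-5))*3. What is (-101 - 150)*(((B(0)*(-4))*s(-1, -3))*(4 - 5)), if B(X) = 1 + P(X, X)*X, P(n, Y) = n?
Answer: -9789/2 ≈ -4894.5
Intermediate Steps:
s(O, H) = 3 - 15*O/8 (s(O, H) = 3 + ((O*(-5))*3)/8 = 3 + (-5*O*3)/8 = 3 + (-15*O)/8 = 3 - 15*O/8)
B(X) = 1 + X**2 (B(X) = 1 + X*X = 1 + X**2)
(-101 - 150)*(((B(0)*(-4))*s(-1, -3))*(4 - 5)) = (-101 - 150)*((((1 + 0**2)*(-4))*(3 - 15/8*(-1)))*(4 - 5)) = -251*((1 + 0)*(-4))*(3 + 15/8)*(-1) = -251*(1*(-4))*(39/8)*(-1) = -251*(-4*39/8)*(-1) = -(-9789)*(-1)/2 = -251*39/2 = -9789/2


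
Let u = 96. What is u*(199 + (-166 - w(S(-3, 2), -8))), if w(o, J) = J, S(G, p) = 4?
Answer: 3936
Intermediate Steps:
u*(199 + (-166 - w(S(-3, 2), -8))) = 96*(199 + (-166 - 1*(-8))) = 96*(199 + (-166 + 8)) = 96*(199 - 158) = 96*41 = 3936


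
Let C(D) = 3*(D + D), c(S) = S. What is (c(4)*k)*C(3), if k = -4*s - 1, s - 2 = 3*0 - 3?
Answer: 216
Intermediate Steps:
s = -1 (s = 2 + (3*0 - 3) = 2 + (0 - 3) = 2 - 3 = -1)
C(D) = 6*D (C(D) = 3*(2*D) = 6*D)
k = 3 (k = -4*(-1) - 1 = 4 - 1 = 3)
(c(4)*k)*C(3) = (4*3)*(6*3) = 12*18 = 216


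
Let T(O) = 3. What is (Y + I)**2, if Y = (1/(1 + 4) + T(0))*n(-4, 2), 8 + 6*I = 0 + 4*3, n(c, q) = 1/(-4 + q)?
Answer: 196/225 ≈ 0.87111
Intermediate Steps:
I = 2/3 (I = -4/3 + (0 + 4*3)/6 = -4/3 + (0 + 12)/6 = -4/3 + (1/6)*12 = -4/3 + 2 = 2/3 ≈ 0.66667)
Y = -8/5 (Y = (1/(1 + 4) + 3)/(-4 + 2) = (1/5 + 3)/(-2) = (1/5 + 3)*(-1/2) = (16/5)*(-1/2) = -8/5 ≈ -1.6000)
(Y + I)**2 = (-8/5 + 2/3)**2 = (-14/15)**2 = 196/225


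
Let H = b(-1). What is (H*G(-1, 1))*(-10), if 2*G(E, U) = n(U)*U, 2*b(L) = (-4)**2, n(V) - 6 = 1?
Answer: -280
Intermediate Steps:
n(V) = 7 (n(V) = 6 + 1 = 7)
b(L) = 8 (b(L) = (1/2)*(-4)**2 = (1/2)*16 = 8)
G(E, U) = 7*U/2 (G(E, U) = (7*U)/2 = 7*U/2)
H = 8
(H*G(-1, 1))*(-10) = (8*((7/2)*1))*(-10) = (8*(7/2))*(-10) = 28*(-10) = -280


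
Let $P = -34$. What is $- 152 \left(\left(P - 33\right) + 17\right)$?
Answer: $7600$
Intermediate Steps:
$- 152 \left(\left(P - 33\right) + 17\right) = - 152 \left(\left(-34 - 33\right) + 17\right) = - 152 \left(-67 + 17\right) = \left(-152\right) \left(-50\right) = 7600$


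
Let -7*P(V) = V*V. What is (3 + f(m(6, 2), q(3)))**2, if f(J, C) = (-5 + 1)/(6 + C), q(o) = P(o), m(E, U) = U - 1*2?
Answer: 5041/1089 ≈ 4.6290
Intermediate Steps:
m(E, U) = -2 + U (m(E, U) = U - 2 = -2 + U)
P(V) = -V**2/7 (P(V) = -V*V/7 = -V**2/7)
q(o) = -o**2/7
f(J, C) = -4/(6 + C)
(3 + f(m(6, 2), q(3)))**2 = (3 - 4/(6 - 1/7*3**2))**2 = (3 - 4/(6 - 1/7*9))**2 = (3 - 4/(6 - 9/7))**2 = (3 - 4/33/7)**2 = (3 - 4*7/33)**2 = (3 - 28/33)**2 = (71/33)**2 = 5041/1089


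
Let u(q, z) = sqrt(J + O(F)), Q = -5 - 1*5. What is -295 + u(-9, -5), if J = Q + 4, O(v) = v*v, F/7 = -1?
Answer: -295 + sqrt(43) ≈ -288.44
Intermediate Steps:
F = -7 (F = 7*(-1) = -7)
Q = -10 (Q = -5 - 5 = -10)
O(v) = v**2
J = -6 (J = -10 + 4 = -6)
u(q, z) = sqrt(43) (u(q, z) = sqrt(-6 + (-7)**2) = sqrt(-6 + 49) = sqrt(43))
-295 + u(-9, -5) = -295 + sqrt(43)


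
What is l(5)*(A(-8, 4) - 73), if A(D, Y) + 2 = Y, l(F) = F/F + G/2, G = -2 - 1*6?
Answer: 213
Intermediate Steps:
G = -8 (G = -2 - 6 = -8)
l(F) = -3 (l(F) = F/F - 8/2 = 1 - 8*1/2 = 1 - 4 = -3)
A(D, Y) = -2 + Y
l(5)*(A(-8, 4) - 73) = -3*((-2 + 4) - 73) = -3*(2 - 73) = -3*(-71) = 213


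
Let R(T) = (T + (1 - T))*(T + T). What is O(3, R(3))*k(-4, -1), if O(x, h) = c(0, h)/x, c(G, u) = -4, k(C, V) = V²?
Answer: -4/3 ≈ -1.3333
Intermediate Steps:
R(T) = 2*T (R(T) = 1*(2*T) = 2*T)
O(x, h) = -4/x
O(3, R(3))*k(-4, -1) = -4/3*(-1)² = -4*⅓*1 = -4/3*1 = -4/3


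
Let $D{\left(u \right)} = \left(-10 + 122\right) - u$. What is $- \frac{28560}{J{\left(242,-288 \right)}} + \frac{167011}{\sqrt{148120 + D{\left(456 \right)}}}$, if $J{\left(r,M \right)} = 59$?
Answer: $- \frac{28560}{59} + \frac{167011 \sqrt{2309}}{18472} \approx -49.615$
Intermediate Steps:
$D{\left(u \right)} = 112 - u$
$- \frac{28560}{J{\left(242,-288 \right)}} + \frac{167011}{\sqrt{148120 + D{\left(456 \right)}}} = - \frac{28560}{59} + \frac{167011}{\sqrt{148120 + \left(112 - 456\right)}} = \left(-28560\right) \frac{1}{59} + \frac{167011}{\sqrt{148120 + \left(112 - 456\right)}} = - \frac{28560}{59} + \frac{167011}{\sqrt{148120 - 344}} = - \frac{28560}{59} + \frac{167011}{\sqrt{147776}} = - \frac{28560}{59} + \frac{167011}{8 \sqrt{2309}} = - \frac{28560}{59} + 167011 \frac{\sqrt{2309}}{18472} = - \frac{28560}{59} + \frac{167011 \sqrt{2309}}{18472}$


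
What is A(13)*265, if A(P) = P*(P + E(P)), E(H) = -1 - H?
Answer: -3445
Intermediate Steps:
A(P) = -P (A(P) = P*(P + (-1 - P)) = P*(-1) = -P)
A(13)*265 = -1*13*265 = -13*265 = -3445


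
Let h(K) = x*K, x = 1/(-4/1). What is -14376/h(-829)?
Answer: -57504/829 ≈ -69.365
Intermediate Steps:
x = -¼ (x = 1/(-4*1) = 1/(-4) = -¼ ≈ -0.25000)
h(K) = -K/4
-14376/h(-829) = -14376/((-¼*(-829))) = -14376/829/4 = -14376*4/829 = -57504/829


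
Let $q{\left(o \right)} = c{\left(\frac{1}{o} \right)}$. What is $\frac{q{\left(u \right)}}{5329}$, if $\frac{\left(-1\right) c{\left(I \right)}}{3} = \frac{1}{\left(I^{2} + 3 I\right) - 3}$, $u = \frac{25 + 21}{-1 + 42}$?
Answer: $- \frac{6348}{5281039} \approx -0.001202$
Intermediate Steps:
$u = \frac{46}{41} \approx 1.122$
$c{\left(I \right)} = - \frac{3}{-3 + I^{2} + 3 I}$ ($c{\left(I \right)} = - \frac{3}{\left(I^{2} + 3 I\right) - 3} = - \frac{3}{-3 + I^{2} + 3 I}$)
$q{\left(o \right)} = - \frac{3}{-3 + \frac{1}{o^{2}} + \frac{3}{o}}$ ($q{\left(o \right)} = - \frac{3}{-3 + \left(\frac{1}{o}\right)^{2} + \frac{3}{o}} = - \frac{3}{-3 + \frac{1}{o^{2}} + \frac{3}{o}}$)
$\frac{q{\left(u \right)}}{5329} = \frac{3 \left(\frac{46}{41}\right)^{2} \frac{1}{-1 - \frac{138}{41} + 3 \left(\frac{46}{41}\right)^{2}}}{5329} = 3 \cdot \frac{2116}{1681} \frac{1}{-1 - \frac{138}{41} + 3 \cdot \frac{2116}{1681}} \cdot \frac{1}{5329} = 3 \cdot \frac{2116}{1681} \frac{1}{-1 - \frac{138}{41} + \frac{6348}{1681}} \cdot \frac{1}{5329} = 3 \cdot \frac{2116}{1681} \frac{1}{- \frac{991}{1681}} \cdot \frac{1}{5329} = 3 \cdot \frac{2116}{1681} \left(- \frac{1681}{991}\right) \frac{1}{5329} = \left(- \frac{6348}{991}\right) \frac{1}{5329} = - \frac{6348}{5281039}$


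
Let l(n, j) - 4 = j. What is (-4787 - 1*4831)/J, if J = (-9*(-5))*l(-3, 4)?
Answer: -1603/60 ≈ -26.717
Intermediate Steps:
l(n, j) = 4 + j
J = 360 (J = (-9*(-5))*(4 + 4) = 45*8 = 360)
(-4787 - 1*4831)/J = (-4787 - 1*4831)/360 = (-4787 - 4831)*(1/360) = -9618*1/360 = -1603/60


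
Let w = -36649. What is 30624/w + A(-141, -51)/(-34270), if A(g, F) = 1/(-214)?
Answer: -224589642071/268775703220 ≈ -0.83560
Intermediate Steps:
A(g, F) = -1/214
30624/w + A(-141, -51)/(-34270) = 30624/(-36649) - 1/214/(-34270) = 30624*(-1/36649) - 1/214*(-1/34270) = -30624/36649 + 1/7333780 = -224589642071/268775703220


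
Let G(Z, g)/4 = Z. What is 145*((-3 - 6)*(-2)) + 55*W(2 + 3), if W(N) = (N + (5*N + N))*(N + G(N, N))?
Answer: 50735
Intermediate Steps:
G(Z, g) = 4*Z
W(N) = 35*N² (W(N) = (N + (5*N + N))*(N + 4*N) = (N + 6*N)*(5*N) = (7*N)*(5*N) = 35*N²)
145*((-3 - 6)*(-2)) + 55*W(2 + 3) = 145*((-3 - 6)*(-2)) + 55*(35*(2 + 3)²) = 145*(-9*(-2)) + 55*(35*5²) = 145*18 + 55*(35*25) = 2610 + 55*875 = 2610 + 48125 = 50735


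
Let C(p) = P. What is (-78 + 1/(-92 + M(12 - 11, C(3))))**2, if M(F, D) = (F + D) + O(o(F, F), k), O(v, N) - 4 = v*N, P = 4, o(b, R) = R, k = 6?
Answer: 36084049/5929 ≈ 6086.0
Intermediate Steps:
O(v, N) = 4 + N*v (O(v, N) = 4 + v*N = 4 + N*v)
C(p) = 4
M(F, D) = 4 + D + 7*F (M(F, D) = (F + D) + (4 + 6*F) = (D + F) + (4 + 6*F) = 4 + D + 7*F)
(-78 + 1/(-92 + M(12 - 11, C(3))))**2 = (-78 + 1/(-92 + (4 + 4 + 7*(12 - 11))))**2 = (-78 + 1/(-92 + (4 + 4 + 7*1)))**2 = (-78 + 1/(-92 + (4 + 4 + 7)))**2 = (-78 + 1/(-92 + 15))**2 = (-78 + 1/(-77))**2 = (-78 - 1/77)**2 = (-6007/77)**2 = 36084049/5929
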